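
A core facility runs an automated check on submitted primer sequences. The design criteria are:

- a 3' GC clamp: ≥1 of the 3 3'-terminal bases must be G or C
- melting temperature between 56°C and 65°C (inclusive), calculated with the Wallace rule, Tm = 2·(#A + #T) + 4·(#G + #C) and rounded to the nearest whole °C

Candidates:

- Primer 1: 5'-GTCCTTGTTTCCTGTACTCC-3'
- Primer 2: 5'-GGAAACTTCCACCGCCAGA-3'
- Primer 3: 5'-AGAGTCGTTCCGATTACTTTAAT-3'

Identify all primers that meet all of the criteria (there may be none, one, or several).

Primer 1 (20 nt, A=1 T=9 G=3 C=7): 3' end TCC has 2 G/C ✓; Tm = 2·10 + 4·10 = 60°C ✓ — passes.
Primer 2 (19 nt, A=6 T=2 G=4 C=7): 3' end AGA has 1 G/C ✓; Tm = 2·8 + 4·11 = 60°C ✓ — passes.
Primer 3 (23 nt, A=6 T=9 G=4 C=4): 3' end AAT has 0 G/C, need ≥1 ✗; Tm = 2·15 + 4·8 = 62°C ✓ — fails.

Primer 1 and Primer 2.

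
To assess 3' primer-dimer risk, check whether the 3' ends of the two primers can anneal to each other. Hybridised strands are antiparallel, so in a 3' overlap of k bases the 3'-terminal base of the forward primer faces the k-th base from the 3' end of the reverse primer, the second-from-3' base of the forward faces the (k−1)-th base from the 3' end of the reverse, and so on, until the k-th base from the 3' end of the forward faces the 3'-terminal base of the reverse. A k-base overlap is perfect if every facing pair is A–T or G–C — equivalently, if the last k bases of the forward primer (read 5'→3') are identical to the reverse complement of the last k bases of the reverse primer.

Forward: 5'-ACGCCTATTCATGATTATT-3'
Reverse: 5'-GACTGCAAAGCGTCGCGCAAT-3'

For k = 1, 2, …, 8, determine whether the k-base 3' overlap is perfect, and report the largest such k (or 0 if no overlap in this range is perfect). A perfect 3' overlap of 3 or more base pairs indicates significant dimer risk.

Last 8 bases (5'→3') — forward …TGATTATT, reverse …CGCGCAAT.
Reverse complement of the reverse primer's last 8 bases: ATTGCGCG; its first k bases are the reverse complement of the reverse primer's last k bases, so a perfect k-base overlap needs the forward primer's last k bases to equal them.
Comparing (forward last k vs required): k=1: T vs A ✗; k=2: TT vs AT ✗; k=3: ATT vs ATT ✓; k=4: TATT vs ATTG ✗; k=5: TTATT vs ATTGC ✗; k=6: ATTATT vs ATTGCG ✗; k=7: GATTATT vs ATTGCGC ✗; k=8: TGATTATT vs ATTGCGCG ✗.
Only k = 3 is perfect, so the longest perfect 3' overlap is 3.

Longest perfect overlap: 3 complementary base pairs; significant dimer risk (threshold 3).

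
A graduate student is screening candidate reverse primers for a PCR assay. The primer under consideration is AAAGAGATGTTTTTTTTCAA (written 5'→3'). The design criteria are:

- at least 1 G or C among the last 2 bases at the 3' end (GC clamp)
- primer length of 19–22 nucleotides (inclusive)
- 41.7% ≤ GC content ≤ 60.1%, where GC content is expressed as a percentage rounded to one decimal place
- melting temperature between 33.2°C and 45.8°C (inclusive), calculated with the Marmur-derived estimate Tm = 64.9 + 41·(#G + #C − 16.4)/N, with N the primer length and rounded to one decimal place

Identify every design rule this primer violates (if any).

Fails: GC clamp, GC content.

Base counts: A=7, T=9, G=3, C=1 (length 20).
GC clamp: 3' end AA has 0 G/C, need ≥1 ✗
length: length 20 ✓
GC content: GC 4/20 = 20.0%, outside 41.7–60.1% ✗
Tm: Tm = 64.9 + 41·(4 − 16.4)/20 = 39.5°C ✓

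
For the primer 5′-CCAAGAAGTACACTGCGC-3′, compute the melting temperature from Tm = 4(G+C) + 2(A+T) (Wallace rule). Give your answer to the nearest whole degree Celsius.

Base counts: A=6, T=2, G=4, C=6 (length 18).
Tm = 2·(6+2) + 4·(4+6) = 2·8 + 4·10 = 16 + 40 = 56°C.

56°C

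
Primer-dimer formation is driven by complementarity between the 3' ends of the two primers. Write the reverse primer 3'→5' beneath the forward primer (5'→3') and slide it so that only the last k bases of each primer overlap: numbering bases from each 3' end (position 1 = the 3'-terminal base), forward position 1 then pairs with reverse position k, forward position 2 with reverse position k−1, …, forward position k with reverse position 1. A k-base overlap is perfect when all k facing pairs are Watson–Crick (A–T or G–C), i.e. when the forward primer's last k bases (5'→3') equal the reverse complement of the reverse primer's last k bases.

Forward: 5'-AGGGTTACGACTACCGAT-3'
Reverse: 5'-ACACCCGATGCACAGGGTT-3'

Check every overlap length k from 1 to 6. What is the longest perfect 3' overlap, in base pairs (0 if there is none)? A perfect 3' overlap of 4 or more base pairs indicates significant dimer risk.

Longest perfect overlap: 0 complementary base pairs; below the dimer-risk threshold (threshold 4).

Last 6 bases (5'→3') — forward …ACCGAT, reverse …AGGGTT.
Reverse complement of the reverse primer's last 6 bases: AACCCT; its first k bases are the reverse complement of the reverse primer's last k bases, so a perfect k-base overlap needs the forward primer's last k bases to equal them.
Comparing (forward last k vs required): k=1: T vs A ✗; k=2: AT vs AA ✗; k=3: GAT vs AAC ✗; k=4: CGAT vs AACC ✗; k=5: CCGAT vs AACCC ✗; k=6: ACCGAT vs AACCCT ✗.
No overlap length from 1 to 6 is perfect, so the longest perfect 3' overlap is 0.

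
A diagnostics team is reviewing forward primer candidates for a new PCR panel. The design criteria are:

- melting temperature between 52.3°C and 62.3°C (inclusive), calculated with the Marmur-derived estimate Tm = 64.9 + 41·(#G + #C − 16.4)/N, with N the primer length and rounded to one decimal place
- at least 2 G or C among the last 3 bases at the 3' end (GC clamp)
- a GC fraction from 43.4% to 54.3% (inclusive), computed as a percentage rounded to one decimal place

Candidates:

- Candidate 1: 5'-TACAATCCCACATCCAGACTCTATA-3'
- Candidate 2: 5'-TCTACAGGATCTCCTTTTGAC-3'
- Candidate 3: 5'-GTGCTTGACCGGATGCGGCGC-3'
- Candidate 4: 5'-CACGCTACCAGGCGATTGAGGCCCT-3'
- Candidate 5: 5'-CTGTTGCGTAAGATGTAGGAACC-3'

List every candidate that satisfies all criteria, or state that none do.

Candidate 5 only.

Candidate 1 (25 nt, A=9 T=6 G=1 C=9): Tm = 64.9 + 41·(10 − 16.4)/25 = 54.4°C ✓; 3' end ATA has 0 G/C, need ≥2 ✗; GC 10/25 = 40.0%, outside 43.4–54.3% ✗ — fails.
Candidate 2 (21 nt, A=4 T=8 G=3 C=6): Tm = 64.9 + 41·(9 − 16.4)/21 = 50.5°C, outside 52.3–62.3°C ✗; 3' end GAC has 2 G/C ✓; GC 9/21 = 42.9%, outside 43.4–54.3% ✗ — fails.
Candidate 3 (21 nt, A=2 T=4 G=9 C=6): Tm = 64.9 + 41·(15 − 16.4)/21 = 62.2°C ✓; 3' end CGC has 3 G/C ✓; GC 15/21 = 71.4%, outside 43.4–54.3% ✗ — fails.
Candidate 4 (25 nt, A=5 T=4 G=7 C=9): Tm = 64.9 + 41·(16 − 16.4)/25 = 64.2°C, outside 52.3–62.3°C ✗; 3' end CCT has 2 G/C ✓; GC 16/25 = 64.0%, outside 43.4–54.3% ✗ — fails.
Candidate 5 (23 nt, A=6 T=6 G=7 C=4): Tm = 64.9 + 41·(11 − 16.4)/23 = 55.3°C ✓; 3' end ACC has 2 G/C ✓; GC 11/23 = 47.8% ✓ — passes.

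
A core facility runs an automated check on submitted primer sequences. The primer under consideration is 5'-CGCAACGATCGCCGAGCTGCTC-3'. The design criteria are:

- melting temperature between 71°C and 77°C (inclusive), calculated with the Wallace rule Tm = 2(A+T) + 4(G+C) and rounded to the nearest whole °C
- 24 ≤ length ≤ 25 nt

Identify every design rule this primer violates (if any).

Fails: length.

Base counts: A=4, T=3, G=6, C=9 (length 22).
Tm: Tm = 2·7 + 4·15 = 74°C ✓
length: length 22, outside 24–25 ✗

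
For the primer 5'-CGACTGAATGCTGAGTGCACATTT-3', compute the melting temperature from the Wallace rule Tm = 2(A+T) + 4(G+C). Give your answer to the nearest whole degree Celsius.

Base counts: A=6, T=7, G=6, C=5 (length 24).
Tm = 2·(6+7) + 4·(6+5) = 2·13 + 4·11 = 26 + 44 = 70°C.

70°C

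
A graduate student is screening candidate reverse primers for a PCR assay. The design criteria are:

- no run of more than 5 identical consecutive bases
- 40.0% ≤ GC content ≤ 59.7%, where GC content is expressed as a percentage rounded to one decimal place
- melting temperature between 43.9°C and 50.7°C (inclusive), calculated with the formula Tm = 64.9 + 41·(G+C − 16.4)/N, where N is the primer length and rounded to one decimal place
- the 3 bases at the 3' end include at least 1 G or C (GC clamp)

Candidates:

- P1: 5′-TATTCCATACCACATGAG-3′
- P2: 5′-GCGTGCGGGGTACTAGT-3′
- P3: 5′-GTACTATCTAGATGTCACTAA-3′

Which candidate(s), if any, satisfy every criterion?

None of the candidates satisfy all criteria.

P1 (18 nt, A=6 T=5 G=2 C=5): longest run = 2 ✓; GC 7/18 = 38.9%, outside 40.0–59.7% ✗; Tm = 64.9 + 41·(7 − 16.4)/18 = 43.5°C, outside 43.9–50.7°C ✗; 3' end GAG has 2 G/C ✓ — fails.
P2 (17 nt, A=2 T=4 G=8 C=3): longest run = 4 ✓; GC 11/17 = 64.7%, outside 40.0–59.7% ✗; Tm = 64.9 + 41·(11 − 16.4)/17 = 51.9°C, outside 43.9–50.7°C ✗; 3' end AGT has 1 G/C ✓ — fails.
P3 (21 nt, A=7 T=7 G=3 C=4): longest run = 2 ✓; GC 7/21 = 33.3%, outside 40.0–59.7% ✗; Tm = 64.9 + 41·(7 − 16.4)/21 = 46.5°C ✓; 3' end TAA has 0 G/C, need ≥1 ✗ — fails.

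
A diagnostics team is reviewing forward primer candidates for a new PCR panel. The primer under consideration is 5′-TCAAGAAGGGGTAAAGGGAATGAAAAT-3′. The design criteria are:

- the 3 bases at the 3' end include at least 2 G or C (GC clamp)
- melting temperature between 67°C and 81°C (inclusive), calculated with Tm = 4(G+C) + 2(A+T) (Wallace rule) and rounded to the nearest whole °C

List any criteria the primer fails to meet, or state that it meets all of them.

Fails: GC clamp.

Base counts: A=13, T=4, G=9, C=1 (length 27).
GC clamp: 3' end AAT has 0 G/C, need ≥2 ✗
Tm: Tm = 2·17 + 4·10 = 74°C ✓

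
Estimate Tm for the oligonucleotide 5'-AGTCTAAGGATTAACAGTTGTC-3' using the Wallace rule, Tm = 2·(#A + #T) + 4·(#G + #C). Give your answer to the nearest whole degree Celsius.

60°C

Base counts: A=7, T=7, G=5, C=3 (length 22).
Tm = 2·(7+7) + 4·(5+3) = 2·14 + 4·8 = 28 + 32 = 60°C.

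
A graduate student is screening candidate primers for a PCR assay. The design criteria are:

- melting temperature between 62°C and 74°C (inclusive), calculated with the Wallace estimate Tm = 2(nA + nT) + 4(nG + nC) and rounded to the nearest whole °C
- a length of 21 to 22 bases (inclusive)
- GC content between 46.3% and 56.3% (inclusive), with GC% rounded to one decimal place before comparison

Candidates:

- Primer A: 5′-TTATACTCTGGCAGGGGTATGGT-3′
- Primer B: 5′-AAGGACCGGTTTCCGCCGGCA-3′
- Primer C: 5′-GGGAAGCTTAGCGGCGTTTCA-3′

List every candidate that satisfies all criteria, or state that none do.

None of the candidates satisfy all criteria.

Primer A (23 nt, A=4 T=8 G=8 C=3): Tm = 2·12 + 4·11 = 68°C ✓; length 23, outside 21–22 ✗; GC 11/23 = 47.8% ✓ — fails.
Primer B (21 nt, A=4 T=3 G=7 C=7): Tm = 2·7 + 4·14 = 70°C ✓; length 21 ✓; GC 14/21 = 66.7%, outside 46.3–56.3% ✗ — fails.
Primer C (21 nt, A=4 T=5 G=8 C=4): Tm = 2·9 + 4·12 = 66°C ✓; length 21 ✓; GC 12/21 = 57.1%, outside 46.3–56.3% ✗ — fails.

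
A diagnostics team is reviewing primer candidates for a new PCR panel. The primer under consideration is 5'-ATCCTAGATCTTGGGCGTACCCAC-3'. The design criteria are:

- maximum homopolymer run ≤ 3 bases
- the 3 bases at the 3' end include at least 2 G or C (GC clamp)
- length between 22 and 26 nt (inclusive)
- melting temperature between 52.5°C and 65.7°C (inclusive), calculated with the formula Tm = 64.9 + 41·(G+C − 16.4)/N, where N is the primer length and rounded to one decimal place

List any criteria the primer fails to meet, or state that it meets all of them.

Meets all criteria.

Base counts: A=5, T=6, G=5, C=8 (length 24).
homopolymer run: longest run = 3 ✓
GC clamp: 3' end CAC has 2 G/C ✓
length: length 24 ✓
Tm: Tm = 64.9 + 41·(13 − 16.4)/24 = 59.1°C ✓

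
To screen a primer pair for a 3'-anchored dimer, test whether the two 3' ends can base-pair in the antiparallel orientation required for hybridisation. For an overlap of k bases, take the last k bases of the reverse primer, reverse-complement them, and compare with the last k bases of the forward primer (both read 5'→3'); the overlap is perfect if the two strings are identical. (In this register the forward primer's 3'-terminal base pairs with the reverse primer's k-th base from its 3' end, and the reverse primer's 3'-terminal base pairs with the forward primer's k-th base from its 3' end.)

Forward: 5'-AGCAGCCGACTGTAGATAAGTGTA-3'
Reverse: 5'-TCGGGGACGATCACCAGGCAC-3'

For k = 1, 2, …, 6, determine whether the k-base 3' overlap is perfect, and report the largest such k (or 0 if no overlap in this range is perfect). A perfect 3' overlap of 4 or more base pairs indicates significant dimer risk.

Last 6 bases (5'→3') — forward …AGTGTA, reverse …AGGCAC.
Reverse complement of the reverse primer's last 6 bases: GTGCCT; its first k bases are the reverse complement of the reverse primer's last k bases, so a perfect k-base overlap needs the forward primer's last k bases to equal them.
Comparing (forward last k vs required): k=1: A vs G ✗; k=2: TA vs GT ✗; k=3: GTA vs GTG ✗; k=4: TGTA vs GTGC ✗; k=5: GTGTA vs GTGCC ✗; k=6: AGTGTA vs GTGCCT ✗.
No overlap length from 1 to 6 is perfect, so the longest perfect 3' overlap is 0.

Longest perfect overlap: 0 complementary base pairs; below the dimer-risk threshold (threshold 4).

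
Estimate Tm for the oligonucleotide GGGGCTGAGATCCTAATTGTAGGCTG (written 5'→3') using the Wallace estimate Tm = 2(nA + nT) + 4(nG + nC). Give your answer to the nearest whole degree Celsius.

80°C

Base counts: A=5, T=7, G=10, C=4 (length 26).
Tm = 2·(5+7) + 4·(10+4) = 2·12 + 4·14 = 24 + 56 = 80°C.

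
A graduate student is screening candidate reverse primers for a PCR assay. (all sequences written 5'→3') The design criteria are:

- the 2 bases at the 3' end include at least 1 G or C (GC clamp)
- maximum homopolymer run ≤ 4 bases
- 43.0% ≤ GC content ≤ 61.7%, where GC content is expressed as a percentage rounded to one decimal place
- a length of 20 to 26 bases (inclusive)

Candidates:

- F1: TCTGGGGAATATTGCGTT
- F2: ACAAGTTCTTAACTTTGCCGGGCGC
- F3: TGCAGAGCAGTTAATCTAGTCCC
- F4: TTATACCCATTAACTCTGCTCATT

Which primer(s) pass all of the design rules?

F1 (18 nt, A=3 T=7 G=6 C=2): 3' end TT has 0 G/C, need ≥1 ✗; longest run = 4 ✓; GC 8/18 = 44.4% ✓; length 18, outside 20–26 ✗ — fails.
F2 (25 nt, A=5 T=7 G=6 C=7): 3' end GC has 2 G/C ✓; longest run = 3 ✓; GC 13/25 = 52.0% ✓; length 25 ✓ — passes.
F3 (23 nt, A=6 T=6 G=5 C=6): 3' end CC has 2 G/C ✓; longest run = 3 ✓; GC 11/23 = 47.8% ✓; length 23 ✓ — passes.
F4 (24 nt, A=6 T=10 G=1 C=7): 3' end TT has 0 G/C, need ≥1 ✗; longest run = 3 ✓; GC 8/24 = 33.3%, outside 43.0–61.7% ✗; length 24 ✓ — fails.

F2 and F3.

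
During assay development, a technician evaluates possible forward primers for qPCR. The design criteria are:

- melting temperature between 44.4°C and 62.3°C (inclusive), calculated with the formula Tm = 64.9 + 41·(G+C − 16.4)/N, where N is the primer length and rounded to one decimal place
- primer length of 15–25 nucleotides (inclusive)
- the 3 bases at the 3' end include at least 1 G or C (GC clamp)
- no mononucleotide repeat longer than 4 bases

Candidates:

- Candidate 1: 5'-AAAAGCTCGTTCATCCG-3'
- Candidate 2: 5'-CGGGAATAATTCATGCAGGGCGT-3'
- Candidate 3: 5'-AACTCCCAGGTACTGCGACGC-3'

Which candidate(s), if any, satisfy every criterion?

Candidate 1, Candidate 2 and Candidate 3.

Candidate 1 (17 nt, A=5 T=4 G=3 C=5): Tm = 64.9 + 41·(8 − 16.4)/17 = 44.6°C ✓; length 17 ✓; 3' end CCG has 3 G/C ✓; longest run = 4 ✓ — passes.
Candidate 2 (23 nt, A=6 T=5 G=8 C=4): Tm = 64.9 + 41·(12 − 16.4)/23 = 57.1°C ✓; length 23 ✓; 3' end CGT has 2 G/C ✓; longest run = 3 ✓ — passes.
Candidate 3 (21 nt, A=5 T=3 G=5 C=8): Tm = 64.9 + 41·(13 − 16.4)/21 = 58.3°C ✓; length 21 ✓; 3' end CGC has 3 G/C ✓; longest run = 3 ✓ — passes.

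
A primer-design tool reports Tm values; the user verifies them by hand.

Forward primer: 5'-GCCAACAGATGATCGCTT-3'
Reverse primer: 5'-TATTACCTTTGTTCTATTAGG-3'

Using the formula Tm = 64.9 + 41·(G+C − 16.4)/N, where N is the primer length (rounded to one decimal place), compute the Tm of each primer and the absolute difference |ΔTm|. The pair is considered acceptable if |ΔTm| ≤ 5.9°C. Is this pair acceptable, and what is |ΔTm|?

|ΔTm| = 3.4°C; the pair is acceptable.

Forward: G+C = 9, N = 18 → Tm = 64.9 + 41·(9 − 16.4)/18 = 48.0°C.
Reverse: G+C = 6, N = 21 → Tm = 64.9 + 41·(6 − 16.4)/21 = 44.6°C.
|ΔTm| = |48.0 − 44.6| = 3.4°C, ≤ 5.9°C.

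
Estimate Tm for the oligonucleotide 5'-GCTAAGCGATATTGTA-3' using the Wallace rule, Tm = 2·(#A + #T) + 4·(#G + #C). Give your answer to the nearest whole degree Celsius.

Base counts: A=5, T=5, G=4, C=2 (length 16).
Tm = 2·(5+5) + 4·(4+2) = 2·10 + 4·6 = 20 + 24 = 44°C.

44°C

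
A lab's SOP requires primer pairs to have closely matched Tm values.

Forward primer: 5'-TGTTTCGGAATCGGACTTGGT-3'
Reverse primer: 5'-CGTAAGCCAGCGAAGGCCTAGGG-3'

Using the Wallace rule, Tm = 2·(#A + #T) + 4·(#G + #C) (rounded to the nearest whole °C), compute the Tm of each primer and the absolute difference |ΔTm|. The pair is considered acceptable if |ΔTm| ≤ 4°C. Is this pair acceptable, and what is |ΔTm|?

|ΔTm| = 14°C; the pair is not acceptable.

Forward: A=3 T=8 G=7 C=3 → Tm = 2·11 + 4·10 = 62°C.
Reverse: A=6 T=2 G=9 C=6 → Tm = 2·8 + 4·15 = 76°C.
|ΔTm| = |62 − 76| = 14°C, > 4°C.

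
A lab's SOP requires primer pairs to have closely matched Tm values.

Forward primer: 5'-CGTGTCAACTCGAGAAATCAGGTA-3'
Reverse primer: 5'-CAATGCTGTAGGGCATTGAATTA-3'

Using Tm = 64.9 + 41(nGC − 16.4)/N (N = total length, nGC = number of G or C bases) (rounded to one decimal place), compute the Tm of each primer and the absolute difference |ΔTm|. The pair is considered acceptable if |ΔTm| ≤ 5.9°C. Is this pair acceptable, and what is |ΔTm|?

|ΔTm| = 4.0°C; the pair is acceptable.

Forward: G+C = 11, N = 24 → Tm = 64.9 + 41·(11 − 16.4)/24 = 55.7°C.
Reverse: G+C = 9, N = 23 → Tm = 64.9 + 41·(9 − 16.4)/23 = 51.7°C.
|ΔTm| = |55.7 − 51.7| = 4.0°C, ≤ 5.9°C.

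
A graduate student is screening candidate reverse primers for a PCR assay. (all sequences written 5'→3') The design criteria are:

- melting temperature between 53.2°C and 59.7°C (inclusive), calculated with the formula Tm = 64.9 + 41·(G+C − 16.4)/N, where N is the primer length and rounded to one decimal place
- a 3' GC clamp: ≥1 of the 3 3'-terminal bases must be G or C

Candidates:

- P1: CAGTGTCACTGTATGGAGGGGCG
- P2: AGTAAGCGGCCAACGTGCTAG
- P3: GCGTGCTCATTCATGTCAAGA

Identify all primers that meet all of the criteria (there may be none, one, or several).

P2 only.

P1 (23 nt, A=4 T=5 G=10 C=4): Tm = 64.9 + 41·(14 − 16.4)/23 = 60.6°C, outside 53.2–59.7°C ✗; 3' end GCG has 3 G/C ✓ — fails.
P2 (21 nt, A=6 T=3 G=7 C=5): Tm = 64.9 + 41·(12 − 16.4)/21 = 56.3°C ✓; 3' end TAG has 1 G/C ✓ — passes.
P3 (21 nt, A=5 T=6 G=5 C=5): Tm = 64.9 + 41·(10 − 16.4)/21 = 52.4°C, outside 53.2–59.7°C ✗; 3' end AGA has 1 G/C ✓ — fails.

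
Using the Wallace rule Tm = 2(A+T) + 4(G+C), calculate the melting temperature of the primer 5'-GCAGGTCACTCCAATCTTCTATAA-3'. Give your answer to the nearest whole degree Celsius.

Base counts: A=7, T=7, G=3, C=7 (length 24).
Tm = 2·(7+7) + 4·(3+7) = 2·14 + 4·10 = 28 + 40 = 68°C.

68°C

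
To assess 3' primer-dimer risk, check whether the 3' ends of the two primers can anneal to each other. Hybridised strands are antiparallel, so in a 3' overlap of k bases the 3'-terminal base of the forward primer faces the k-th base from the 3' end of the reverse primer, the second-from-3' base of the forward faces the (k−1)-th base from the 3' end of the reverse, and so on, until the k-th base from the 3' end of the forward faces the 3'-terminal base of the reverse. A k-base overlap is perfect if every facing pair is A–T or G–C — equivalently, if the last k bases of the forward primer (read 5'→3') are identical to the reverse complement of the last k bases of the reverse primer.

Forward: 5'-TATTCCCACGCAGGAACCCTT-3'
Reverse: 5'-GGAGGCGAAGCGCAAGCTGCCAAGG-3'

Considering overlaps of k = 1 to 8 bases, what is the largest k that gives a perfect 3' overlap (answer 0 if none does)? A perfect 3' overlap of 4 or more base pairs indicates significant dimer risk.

Longest perfect overlap: 4 complementary base pairs; significant dimer risk (threshold 4).

Last 8 bases (5'→3') — forward …GAACCCTT, reverse …TGCCAAGG.
Reverse complement of the reverse primer's last 8 bases: CCTTGGCA; its first k bases are the reverse complement of the reverse primer's last k bases, so a perfect k-base overlap needs the forward primer's last k bases to equal them.
Comparing (forward last k vs required): k=1: T vs C ✗; k=2: TT vs CC ✗; k=3: CTT vs CCT ✗; k=4: CCTT vs CCTT ✓; k=5: CCCTT vs CCTTG ✗; k=6: ACCCTT vs CCTTGG ✗; k=7: AACCCTT vs CCTTGGC ✗; k=8: GAACCCTT vs CCTTGGCA ✗.
Only k = 4 is perfect, so the longest perfect 3' overlap is 4.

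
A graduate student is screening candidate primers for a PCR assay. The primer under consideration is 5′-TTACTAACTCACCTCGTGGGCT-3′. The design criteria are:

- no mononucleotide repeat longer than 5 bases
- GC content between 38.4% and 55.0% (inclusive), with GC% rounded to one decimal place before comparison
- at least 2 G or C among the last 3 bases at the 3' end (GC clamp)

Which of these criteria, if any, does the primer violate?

Base counts: A=4, T=7, G=4, C=7 (length 22).
homopolymer run: longest run = 3 ✓
GC content: GC 11/22 = 50.0% ✓
GC clamp: 3' end GCT has 2 G/C ✓

Meets all criteria.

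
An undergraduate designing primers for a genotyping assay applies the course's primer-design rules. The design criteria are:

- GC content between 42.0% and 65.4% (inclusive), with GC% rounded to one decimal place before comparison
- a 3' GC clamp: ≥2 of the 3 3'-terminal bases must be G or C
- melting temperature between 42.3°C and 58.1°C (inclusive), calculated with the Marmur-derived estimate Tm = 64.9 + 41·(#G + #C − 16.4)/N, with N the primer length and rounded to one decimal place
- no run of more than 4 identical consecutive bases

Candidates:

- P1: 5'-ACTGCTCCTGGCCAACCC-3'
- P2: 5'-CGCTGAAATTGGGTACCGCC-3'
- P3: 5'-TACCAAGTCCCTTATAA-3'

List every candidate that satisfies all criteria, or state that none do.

P2 only.

P1 (18 nt, A=3 T=3 G=3 C=9): GC 12/18 = 66.7%, outside 42.0–65.4% ✗; 3' end CCC has 3 G/C ✓; Tm = 64.9 + 41·(12 − 16.4)/18 = 54.9°C ✓; longest run = 3 ✓ — fails.
P2 (20 nt, A=4 T=4 G=6 C=6): GC 12/20 = 60.0% ✓; 3' end GCC has 3 G/C ✓; Tm = 64.9 + 41·(12 − 16.4)/20 = 55.9°C ✓; longest run = 3 ✓ — passes.
P3 (17 nt, A=6 T=5 G=1 C=5): GC 6/17 = 35.3%, outside 42.0–65.4% ✗; 3' end TAA has 0 G/C, need ≥2 ✗; Tm = 64.9 + 41·(6 − 16.4)/17 = 39.8°C, outside 42.3–58.1°C ✗; longest run = 3 ✓ — fails.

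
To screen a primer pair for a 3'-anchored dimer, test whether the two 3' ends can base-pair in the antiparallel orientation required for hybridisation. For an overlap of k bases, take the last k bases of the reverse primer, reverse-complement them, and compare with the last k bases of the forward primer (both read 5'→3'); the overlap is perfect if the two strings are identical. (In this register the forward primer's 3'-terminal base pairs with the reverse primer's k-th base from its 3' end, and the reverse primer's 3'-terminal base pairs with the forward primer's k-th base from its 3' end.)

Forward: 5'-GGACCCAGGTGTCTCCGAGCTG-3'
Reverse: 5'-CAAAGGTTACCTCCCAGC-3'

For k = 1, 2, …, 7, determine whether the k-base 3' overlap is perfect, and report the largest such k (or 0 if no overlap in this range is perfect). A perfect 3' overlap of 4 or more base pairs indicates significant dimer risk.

Longest perfect overlap: 4 complementary base pairs; significant dimer risk (threshold 4).

Last 7 bases (5'→3') — forward …CGAGCTG, reverse …TCCCAGC.
Reverse complement of the reverse primer's last 7 bases: GCTGGGA; its first k bases are the reverse complement of the reverse primer's last k bases, so a perfect k-base overlap needs the forward primer's last k bases to equal them.
Comparing (forward last k vs required): k=1: G vs G ✓; k=2: TG vs GC ✗; k=3: CTG vs GCT ✗; k=4: GCTG vs GCTG ✓; k=5: AGCTG vs GCTGG ✗; k=6: GAGCTG vs GCTGGG ✗; k=7: CGAGCTG vs GCTGGGA ✗.
Perfect overlaps at k = 1, 4; the largest is 4.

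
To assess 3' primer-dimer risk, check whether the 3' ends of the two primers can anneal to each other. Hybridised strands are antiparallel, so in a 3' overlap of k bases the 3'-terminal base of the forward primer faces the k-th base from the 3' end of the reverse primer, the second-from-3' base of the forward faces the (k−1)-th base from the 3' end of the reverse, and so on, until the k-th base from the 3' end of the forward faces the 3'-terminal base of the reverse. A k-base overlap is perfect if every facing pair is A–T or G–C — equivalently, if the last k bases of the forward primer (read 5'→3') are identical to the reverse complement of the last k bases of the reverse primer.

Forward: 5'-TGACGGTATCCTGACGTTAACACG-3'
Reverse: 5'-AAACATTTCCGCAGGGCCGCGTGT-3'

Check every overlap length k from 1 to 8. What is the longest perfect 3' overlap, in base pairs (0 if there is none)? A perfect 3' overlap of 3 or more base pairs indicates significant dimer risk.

Longest perfect overlap: 5 complementary base pairs; significant dimer risk (threshold 3).

Last 8 bases (5'→3') — forward …TTAACACG, reverse …CCGCGTGT.
Reverse complement of the reverse primer's last 8 bases: ACACGCGG; its first k bases are the reverse complement of the reverse primer's last k bases, so a perfect k-base overlap needs the forward primer's last k bases to equal them.
Comparing (forward last k vs required): k=1: G vs A ✗; k=2: CG vs AC ✗; k=3: ACG vs ACA ✗; k=4: CACG vs ACAC ✗; k=5: ACACG vs ACACG ✓; k=6: AACACG vs ACACGC ✗; k=7: TAACACG vs ACACGCG ✗; k=8: TTAACACG vs ACACGCGG ✗.
Only k = 5 is perfect, so the longest perfect 3' overlap is 5.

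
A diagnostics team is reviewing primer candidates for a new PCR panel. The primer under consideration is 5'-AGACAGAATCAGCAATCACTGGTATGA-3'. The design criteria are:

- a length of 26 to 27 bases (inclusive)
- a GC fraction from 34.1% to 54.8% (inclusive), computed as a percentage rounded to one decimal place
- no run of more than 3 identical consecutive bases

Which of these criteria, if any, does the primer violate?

Base counts: A=11, T=5, G=6, C=5 (length 27).
length: length 27 ✓
GC content: GC 11/27 = 40.7% ✓
homopolymer run: longest run = 2 ✓

Meets all criteria.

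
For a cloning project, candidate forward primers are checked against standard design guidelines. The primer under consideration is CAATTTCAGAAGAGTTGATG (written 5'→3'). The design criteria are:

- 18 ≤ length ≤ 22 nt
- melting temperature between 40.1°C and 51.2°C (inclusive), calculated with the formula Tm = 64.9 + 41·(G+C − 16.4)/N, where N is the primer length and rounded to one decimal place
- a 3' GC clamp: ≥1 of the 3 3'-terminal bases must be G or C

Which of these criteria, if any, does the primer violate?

Meets all criteria.

Base counts: A=7, T=6, G=5, C=2 (length 20).
length: length 20 ✓
Tm: Tm = 64.9 + 41·(7 − 16.4)/20 = 45.6°C ✓
GC clamp: 3' end ATG has 1 G/C ✓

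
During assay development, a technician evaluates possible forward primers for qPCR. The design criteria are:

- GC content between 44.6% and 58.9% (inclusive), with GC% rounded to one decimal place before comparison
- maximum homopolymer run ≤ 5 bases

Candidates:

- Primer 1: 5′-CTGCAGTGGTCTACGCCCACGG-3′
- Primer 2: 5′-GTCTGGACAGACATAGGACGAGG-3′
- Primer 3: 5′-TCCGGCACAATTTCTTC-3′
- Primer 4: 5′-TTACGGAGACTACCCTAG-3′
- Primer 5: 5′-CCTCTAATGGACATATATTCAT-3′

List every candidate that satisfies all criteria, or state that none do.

Primer 2, Primer 3 and Primer 4.

Primer 1 (22 nt, A=3 T=4 G=7 C=8): GC 15/22 = 68.2%, outside 44.6–58.9% ✗; longest run = 3 ✓ — fails.
Primer 2 (23 nt, A=7 T=3 G=9 C=4): GC 13/23 = 56.5% ✓; longest run = 2 ✓ — passes.
Primer 3 (17 nt, A=3 T=6 G=2 C=6): GC 8/17 = 47.1% ✓; longest run = 3 ✓ — passes.
Primer 4 (18 nt, A=5 T=4 G=4 C=5): GC 9/18 = 50.0% ✓; longest run = 3 ✓ — passes.
Primer 5 (22 nt, A=7 T=8 G=2 C=5): GC 7/22 = 31.8%, outside 44.6–58.9% ✗; longest run = 2 ✓ — fails.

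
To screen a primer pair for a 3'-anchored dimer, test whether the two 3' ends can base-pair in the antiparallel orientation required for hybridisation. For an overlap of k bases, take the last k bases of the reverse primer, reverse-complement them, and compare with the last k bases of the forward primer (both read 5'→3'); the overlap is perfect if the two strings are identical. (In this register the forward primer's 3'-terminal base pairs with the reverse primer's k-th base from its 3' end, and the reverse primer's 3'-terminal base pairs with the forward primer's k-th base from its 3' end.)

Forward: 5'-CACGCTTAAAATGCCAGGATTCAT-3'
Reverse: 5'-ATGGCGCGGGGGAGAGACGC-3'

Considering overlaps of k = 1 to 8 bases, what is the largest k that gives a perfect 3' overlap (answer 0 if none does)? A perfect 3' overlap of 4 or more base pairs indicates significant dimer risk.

Longest perfect overlap: 0 complementary base pairs; below the dimer-risk threshold (threshold 4).

Last 8 bases (5'→3') — forward …GGATTCAT, reverse …AGAGACGC.
Reverse complement of the reverse primer's last 8 bases: GCGTCTCT; its first k bases are the reverse complement of the reverse primer's last k bases, so a perfect k-base overlap needs the forward primer's last k bases to equal them.
Comparing (forward last k vs required): k=1: T vs G ✗; k=2: AT vs GC ✗; k=3: CAT vs GCG ✗; k=4: TCAT vs GCGT ✗; k=5: TTCAT vs GCGTC ✗; k=6: ATTCAT vs GCGTCT ✗; k=7: GATTCAT vs GCGTCTC ✗; k=8: GGATTCAT vs GCGTCTCT ✗.
No overlap length from 1 to 8 is perfect, so the longest perfect 3' overlap is 0.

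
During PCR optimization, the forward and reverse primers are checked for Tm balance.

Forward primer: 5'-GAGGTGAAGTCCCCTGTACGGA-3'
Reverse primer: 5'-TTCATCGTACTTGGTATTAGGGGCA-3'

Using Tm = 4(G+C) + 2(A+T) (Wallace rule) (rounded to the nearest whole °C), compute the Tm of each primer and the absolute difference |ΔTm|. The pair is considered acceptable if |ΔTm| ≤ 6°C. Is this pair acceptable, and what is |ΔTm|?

|ΔTm| = 2°C; the pair is acceptable.

Forward: A=5 T=4 G=8 C=5 → Tm = 2·9 + 4·13 = 70°C.
Reverse: A=5 T=9 G=7 C=4 → Tm = 2·14 + 4·11 = 72°C.
|ΔTm| = |70 − 72| = 2°C, ≤ 6°C.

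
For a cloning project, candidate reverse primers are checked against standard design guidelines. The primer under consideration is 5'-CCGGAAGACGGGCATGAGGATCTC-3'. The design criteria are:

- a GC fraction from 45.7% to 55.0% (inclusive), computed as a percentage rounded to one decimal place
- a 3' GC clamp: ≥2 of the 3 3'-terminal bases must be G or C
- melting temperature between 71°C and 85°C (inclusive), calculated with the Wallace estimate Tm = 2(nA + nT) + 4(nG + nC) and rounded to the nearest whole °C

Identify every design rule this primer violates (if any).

Base counts: A=6, T=3, G=9, C=6 (length 24).
GC content: GC 15/24 = 62.5%, outside 45.7–55.0% ✗
GC clamp: 3' end CTC has 2 G/C ✓
Tm: Tm = 2·9 + 4·15 = 78°C ✓

Fails: GC content.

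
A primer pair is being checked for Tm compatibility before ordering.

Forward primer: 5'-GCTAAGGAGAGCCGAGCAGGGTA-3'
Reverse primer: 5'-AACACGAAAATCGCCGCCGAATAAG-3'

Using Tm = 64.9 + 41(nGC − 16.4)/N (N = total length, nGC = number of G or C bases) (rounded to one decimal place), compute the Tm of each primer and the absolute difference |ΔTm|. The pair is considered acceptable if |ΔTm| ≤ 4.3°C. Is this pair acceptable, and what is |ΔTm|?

|ΔTm| = 2.9°C; the pair is acceptable.

Forward: G+C = 14, N = 23 → Tm = 64.9 + 41·(14 − 16.4)/23 = 60.6°C.
Reverse: G+C = 12, N = 25 → Tm = 64.9 + 41·(12 − 16.4)/25 = 57.7°C.
|ΔTm| = |60.6 − 57.7| = 2.9°C, ≤ 4.3°C.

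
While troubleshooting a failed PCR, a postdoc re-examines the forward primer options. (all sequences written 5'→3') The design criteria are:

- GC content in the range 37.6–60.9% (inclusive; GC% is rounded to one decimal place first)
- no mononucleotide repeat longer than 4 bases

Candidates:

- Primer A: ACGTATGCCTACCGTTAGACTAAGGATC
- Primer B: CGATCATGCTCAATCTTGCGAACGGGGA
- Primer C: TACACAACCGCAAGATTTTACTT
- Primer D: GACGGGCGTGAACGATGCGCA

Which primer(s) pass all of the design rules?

Primer A (28 nt, A=8 T=7 G=6 C=7): GC 13/28 = 46.4% ✓; longest run = 2 ✓ — passes.
Primer B (28 nt, A=7 T=6 G=8 C=7): GC 15/28 = 53.6% ✓; longest run = 4 ✓ — passes.
Primer C (23 nt, A=8 T=7 G=2 C=6): GC 8/23 = 34.8%, outside 37.6–60.9% ✗; longest run = 4 ✓ — fails.
Primer D (21 nt, A=5 T=2 G=9 C=5): GC 14/21 = 66.7%, outside 37.6–60.9% ✗; longest run = 3 ✓ — fails.

Primer A and Primer B.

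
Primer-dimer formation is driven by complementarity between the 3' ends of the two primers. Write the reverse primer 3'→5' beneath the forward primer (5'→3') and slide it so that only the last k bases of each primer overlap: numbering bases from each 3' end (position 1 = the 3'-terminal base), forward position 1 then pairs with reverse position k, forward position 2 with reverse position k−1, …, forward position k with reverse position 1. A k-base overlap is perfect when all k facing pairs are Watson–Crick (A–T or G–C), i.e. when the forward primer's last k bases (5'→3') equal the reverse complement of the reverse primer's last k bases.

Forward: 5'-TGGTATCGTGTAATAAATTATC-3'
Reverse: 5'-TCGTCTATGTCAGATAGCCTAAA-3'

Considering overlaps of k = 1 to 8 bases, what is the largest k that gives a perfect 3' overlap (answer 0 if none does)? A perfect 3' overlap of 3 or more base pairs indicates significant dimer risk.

Longest perfect overlap: 0 complementary base pairs; below the dimer-risk threshold (threshold 3).

Last 8 bases (5'→3') — forward …AAATTATC, reverse …AGCCTAAA.
Reverse complement of the reverse primer's last 8 bases: TTTAGGCT; its first k bases are the reverse complement of the reverse primer's last k bases, so a perfect k-base overlap needs the forward primer's last k bases to equal them.
Comparing (forward last k vs required): k=1: C vs T ✗; k=2: TC vs TT ✗; k=3: ATC vs TTT ✗; k=4: TATC vs TTTA ✗; k=5: TTATC vs TTTAG ✗; k=6: ATTATC vs TTTAGG ✗; k=7: AATTATC vs TTTAGGC ✗; k=8: AAATTATC vs TTTAGGCT ✗.
No overlap length from 1 to 8 is perfect, so the longest perfect 3' overlap is 0.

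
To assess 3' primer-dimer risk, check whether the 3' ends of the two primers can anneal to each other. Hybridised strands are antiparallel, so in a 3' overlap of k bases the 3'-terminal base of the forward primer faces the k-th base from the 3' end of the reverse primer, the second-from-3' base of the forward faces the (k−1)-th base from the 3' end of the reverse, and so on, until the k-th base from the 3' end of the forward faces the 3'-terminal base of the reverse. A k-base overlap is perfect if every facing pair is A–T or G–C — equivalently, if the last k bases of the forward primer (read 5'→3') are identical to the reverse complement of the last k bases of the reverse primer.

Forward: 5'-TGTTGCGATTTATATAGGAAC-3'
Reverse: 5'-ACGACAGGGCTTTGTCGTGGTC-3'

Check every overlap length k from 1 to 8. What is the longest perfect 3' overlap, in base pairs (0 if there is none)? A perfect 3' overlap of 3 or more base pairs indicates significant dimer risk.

Longest perfect overlap: 0 complementary base pairs; below the dimer-risk threshold (threshold 3).

Last 8 bases (5'→3') — forward …ATAGGAAC, reverse …TCGTGGTC.
Reverse complement of the reverse primer's last 8 bases: GACCACGA; its first k bases are the reverse complement of the reverse primer's last k bases, so a perfect k-base overlap needs the forward primer's last k bases to equal them.
Comparing (forward last k vs required): k=1: C vs G ✗; k=2: AC vs GA ✗; k=3: AAC vs GAC ✗; k=4: GAAC vs GACC ✗; k=5: GGAAC vs GACCA ✗; k=6: AGGAAC vs GACCAC ✗; k=7: TAGGAAC vs GACCACG ✗; k=8: ATAGGAAC vs GACCACGA ✗.
No overlap length from 1 to 8 is perfect, so the longest perfect 3' overlap is 0.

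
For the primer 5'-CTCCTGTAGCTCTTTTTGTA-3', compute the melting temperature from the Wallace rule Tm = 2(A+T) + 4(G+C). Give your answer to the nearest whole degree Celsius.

56°C

Base counts: A=2, T=10, G=3, C=5 (length 20).
Tm = 2·(2+10) + 4·(3+5) = 2·12 + 4·8 = 24 + 32 = 56°C.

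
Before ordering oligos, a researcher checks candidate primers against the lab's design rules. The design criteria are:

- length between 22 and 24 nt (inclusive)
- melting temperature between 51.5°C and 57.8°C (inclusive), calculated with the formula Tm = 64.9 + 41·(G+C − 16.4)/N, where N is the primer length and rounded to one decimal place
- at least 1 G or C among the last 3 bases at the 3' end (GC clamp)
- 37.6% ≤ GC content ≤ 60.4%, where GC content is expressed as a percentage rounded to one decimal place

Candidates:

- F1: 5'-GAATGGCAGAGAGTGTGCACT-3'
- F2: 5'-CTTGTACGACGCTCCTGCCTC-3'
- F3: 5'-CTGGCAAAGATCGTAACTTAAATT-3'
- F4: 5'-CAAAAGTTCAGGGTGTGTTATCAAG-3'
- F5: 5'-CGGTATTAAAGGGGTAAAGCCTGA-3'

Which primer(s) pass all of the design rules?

F5 only.

F1 (21 nt, A=6 T=4 G=8 C=3): length 21, outside 22–24 ✗; Tm = 64.9 + 41·(11 − 16.4)/21 = 54.4°C ✓; 3' end ACT has 1 G/C ✓; GC 11/21 = 52.4% ✓ — fails.
F2 (21 nt, A=2 T=6 G=4 C=9): length 21, outside 22–24 ✗; Tm = 64.9 + 41·(13 − 16.4)/21 = 58.3°C, outside 51.5–57.8°C ✗; 3' end CTC has 2 G/C ✓; GC 13/21 = 61.9%, outside 37.6–60.4% ✗ — fails.
F3 (24 nt, A=9 T=7 G=4 C=4): length 24 ✓; Tm = 64.9 + 41·(8 − 16.4)/24 = 50.6°C, outside 51.5–57.8°C ✗; 3' end ATT has 0 G/C, need ≥1 ✗; GC 8/24 = 33.3%, outside 37.6–60.4% ✗ — fails.
F4 (25 nt, A=8 T=7 G=7 C=3): length 25, outside 22–24 ✗; Tm = 64.9 + 41·(10 − 16.4)/25 = 54.4°C ✓; 3' end AAG has 1 G/C ✓; GC 10/25 = 40.0% ✓ — fails.
F5 (24 nt, A=8 T=5 G=8 C=3): length 24 ✓; Tm = 64.9 + 41·(11 − 16.4)/24 = 55.7°C ✓; 3' end TGA has 1 G/C ✓; GC 11/24 = 45.8% ✓ — passes.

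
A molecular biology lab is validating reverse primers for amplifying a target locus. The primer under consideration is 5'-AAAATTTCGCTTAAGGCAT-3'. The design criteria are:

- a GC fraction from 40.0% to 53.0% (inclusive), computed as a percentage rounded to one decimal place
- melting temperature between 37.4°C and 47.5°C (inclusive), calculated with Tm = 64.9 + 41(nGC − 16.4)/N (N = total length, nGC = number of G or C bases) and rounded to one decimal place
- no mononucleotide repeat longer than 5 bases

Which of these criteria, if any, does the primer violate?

Base counts: A=7, T=6, G=3, C=3 (length 19).
GC content: GC 6/19 = 31.6%, outside 40.0–53.0% ✗
Tm: Tm = 64.9 + 41·(6 − 16.4)/19 = 42.5°C ✓
homopolymer run: longest run = 4 ✓

Fails: GC content.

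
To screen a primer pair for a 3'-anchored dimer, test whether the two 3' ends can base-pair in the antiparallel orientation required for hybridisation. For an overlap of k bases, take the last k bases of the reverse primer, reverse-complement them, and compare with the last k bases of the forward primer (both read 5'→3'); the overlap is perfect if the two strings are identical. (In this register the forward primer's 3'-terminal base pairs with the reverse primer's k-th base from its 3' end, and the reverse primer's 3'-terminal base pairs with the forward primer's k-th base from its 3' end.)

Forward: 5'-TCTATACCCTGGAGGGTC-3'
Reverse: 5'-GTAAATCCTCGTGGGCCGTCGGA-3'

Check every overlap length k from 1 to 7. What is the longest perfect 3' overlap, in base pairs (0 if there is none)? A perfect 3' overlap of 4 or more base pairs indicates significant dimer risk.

Last 7 bases (5'→3') — forward …GAGGGTC, reverse …CGTCGGA.
Reverse complement of the reverse primer's last 7 bases: TCCGACG; its first k bases are the reverse complement of the reverse primer's last k bases, so a perfect k-base overlap needs the forward primer's last k bases to equal them.
Comparing (forward last k vs required): k=1: C vs T ✗; k=2: TC vs TC ✓; k=3: GTC vs TCC ✗; k=4: GGTC vs TCCG ✗; k=5: GGGTC vs TCCGA ✗; k=6: AGGGTC vs TCCGAC ✗; k=7: GAGGGTC vs TCCGACG ✗.
Only k = 2 is perfect, so the longest perfect 3' overlap is 2.

Longest perfect overlap: 2 complementary base pairs; below the dimer-risk threshold (threshold 4).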